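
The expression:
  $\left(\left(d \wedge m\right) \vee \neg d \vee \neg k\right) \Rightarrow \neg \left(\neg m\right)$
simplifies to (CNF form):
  $\left(d \vee m\right) \wedge \left(k \vee m\right)$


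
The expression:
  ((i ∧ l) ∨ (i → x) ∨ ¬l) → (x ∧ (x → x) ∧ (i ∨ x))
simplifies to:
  x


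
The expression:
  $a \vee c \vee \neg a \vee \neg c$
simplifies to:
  $\text{True}$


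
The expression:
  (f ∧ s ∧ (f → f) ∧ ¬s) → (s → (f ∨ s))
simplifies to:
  True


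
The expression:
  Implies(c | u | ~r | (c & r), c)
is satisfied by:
  {r: True, c: True, u: False}
  {c: True, u: False, r: False}
  {r: True, c: True, u: True}
  {c: True, u: True, r: False}
  {r: True, u: False, c: False}


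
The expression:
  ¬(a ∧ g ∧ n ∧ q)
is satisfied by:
  {g: False, q: False, n: False, a: False}
  {a: True, g: False, q: False, n: False}
  {n: True, g: False, q: False, a: False}
  {a: True, n: True, g: False, q: False}
  {q: True, a: False, g: False, n: False}
  {a: True, q: True, g: False, n: False}
  {n: True, q: True, a: False, g: False}
  {a: True, n: True, q: True, g: False}
  {g: True, n: False, q: False, a: False}
  {a: True, g: True, n: False, q: False}
  {n: True, g: True, a: False, q: False}
  {a: True, n: True, g: True, q: False}
  {q: True, g: True, n: False, a: False}
  {a: True, q: True, g: True, n: False}
  {n: True, q: True, g: True, a: False}


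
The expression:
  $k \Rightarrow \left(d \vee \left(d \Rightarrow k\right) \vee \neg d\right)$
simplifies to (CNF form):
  $\text{True}$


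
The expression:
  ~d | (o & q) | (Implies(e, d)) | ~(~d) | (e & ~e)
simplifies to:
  True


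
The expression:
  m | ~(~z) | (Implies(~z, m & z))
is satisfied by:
  {z: True, m: True}
  {z: True, m: False}
  {m: True, z: False}


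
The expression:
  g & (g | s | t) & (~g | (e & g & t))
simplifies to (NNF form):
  e & g & t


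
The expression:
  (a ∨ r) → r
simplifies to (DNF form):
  r ∨ ¬a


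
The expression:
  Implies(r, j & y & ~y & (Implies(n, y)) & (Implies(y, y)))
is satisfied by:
  {r: False}


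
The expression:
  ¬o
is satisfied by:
  {o: False}


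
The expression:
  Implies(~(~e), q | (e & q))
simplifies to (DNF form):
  q | ~e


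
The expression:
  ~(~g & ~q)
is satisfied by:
  {q: True, g: True}
  {q: True, g: False}
  {g: True, q: False}


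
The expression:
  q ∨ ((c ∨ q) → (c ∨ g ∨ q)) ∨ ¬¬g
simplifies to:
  True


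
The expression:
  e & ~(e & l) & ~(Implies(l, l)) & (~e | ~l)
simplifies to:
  False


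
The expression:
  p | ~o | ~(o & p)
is always true.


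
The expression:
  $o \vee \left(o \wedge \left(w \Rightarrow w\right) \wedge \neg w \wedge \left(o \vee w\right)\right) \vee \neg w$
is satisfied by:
  {o: True, w: False}
  {w: False, o: False}
  {w: True, o: True}


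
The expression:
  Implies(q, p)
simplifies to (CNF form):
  p | ~q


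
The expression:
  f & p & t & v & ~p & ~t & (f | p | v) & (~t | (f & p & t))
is never true.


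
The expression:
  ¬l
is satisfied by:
  {l: False}


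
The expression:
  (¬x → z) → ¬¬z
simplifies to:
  z ∨ ¬x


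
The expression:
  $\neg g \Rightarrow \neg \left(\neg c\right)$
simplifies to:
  $c \vee g$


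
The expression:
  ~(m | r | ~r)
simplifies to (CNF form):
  False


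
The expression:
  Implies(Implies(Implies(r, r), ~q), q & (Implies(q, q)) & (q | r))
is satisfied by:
  {q: True}


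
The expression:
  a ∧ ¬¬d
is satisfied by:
  {a: True, d: True}


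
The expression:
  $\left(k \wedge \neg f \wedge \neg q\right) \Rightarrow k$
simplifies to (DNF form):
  $\text{True}$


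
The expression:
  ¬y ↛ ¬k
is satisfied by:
  {k: True, y: False}


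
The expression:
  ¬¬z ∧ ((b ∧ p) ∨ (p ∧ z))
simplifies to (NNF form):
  p ∧ z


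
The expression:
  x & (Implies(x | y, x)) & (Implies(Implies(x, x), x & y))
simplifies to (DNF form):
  x & y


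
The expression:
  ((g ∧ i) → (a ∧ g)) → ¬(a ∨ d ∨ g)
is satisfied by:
  {i: True, d: False, g: False, a: False}
  {i: False, d: False, g: False, a: False}
  {i: True, g: True, d: False, a: False}
  {i: True, g: True, d: True, a: False}


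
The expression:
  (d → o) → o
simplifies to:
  d ∨ o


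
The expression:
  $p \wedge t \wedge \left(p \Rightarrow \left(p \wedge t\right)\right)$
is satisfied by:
  {t: True, p: True}


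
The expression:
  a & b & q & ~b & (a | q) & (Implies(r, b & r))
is never true.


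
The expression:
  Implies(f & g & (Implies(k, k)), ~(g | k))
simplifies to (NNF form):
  ~f | ~g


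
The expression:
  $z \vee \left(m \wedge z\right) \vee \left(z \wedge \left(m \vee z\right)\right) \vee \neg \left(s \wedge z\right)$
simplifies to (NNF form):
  $\text{True}$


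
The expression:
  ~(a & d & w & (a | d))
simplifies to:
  ~a | ~d | ~w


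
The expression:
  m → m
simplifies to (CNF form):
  True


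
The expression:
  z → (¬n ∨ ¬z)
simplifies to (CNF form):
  ¬n ∨ ¬z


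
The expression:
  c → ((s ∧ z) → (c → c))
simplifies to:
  True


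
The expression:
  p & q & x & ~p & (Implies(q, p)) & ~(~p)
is never true.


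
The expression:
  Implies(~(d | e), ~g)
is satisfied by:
  {d: True, e: True, g: False}
  {d: True, g: False, e: False}
  {e: True, g: False, d: False}
  {e: False, g: False, d: False}
  {d: True, e: True, g: True}
  {d: True, g: True, e: False}
  {e: True, g: True, d: False}


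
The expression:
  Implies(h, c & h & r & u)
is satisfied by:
  {c: True, r: True, u: True, h: False}
  {c: True, r: True, u: False, h: False}
  {c: True, u: True, r: False, h: False}
  {c: True, u: False, r: False, h: False}
  {r: True, u: True, c: False, h: False}
  {r: True, c: False, u: False, h: False}
  {r: False, u: True, c: False, h: False}
  {r: False, c: False, u: False, h: False}
  {c: True, h: True, r: True, u: True}


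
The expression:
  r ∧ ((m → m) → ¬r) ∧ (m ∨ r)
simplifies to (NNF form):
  False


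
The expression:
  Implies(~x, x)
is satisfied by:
  {x: True}


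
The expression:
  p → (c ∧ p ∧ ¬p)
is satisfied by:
  {p: False}


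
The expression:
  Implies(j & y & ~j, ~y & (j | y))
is always true.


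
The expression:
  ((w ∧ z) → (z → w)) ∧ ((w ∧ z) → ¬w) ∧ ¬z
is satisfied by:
  {z: False}


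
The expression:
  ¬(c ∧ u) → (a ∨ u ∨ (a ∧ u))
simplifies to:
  a ∨ u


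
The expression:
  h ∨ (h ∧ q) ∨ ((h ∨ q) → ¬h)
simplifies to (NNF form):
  True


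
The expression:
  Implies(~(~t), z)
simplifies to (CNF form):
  z | ~t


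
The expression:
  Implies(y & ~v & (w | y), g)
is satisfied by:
  {v: True, g: True, y: False}
  {v: True, g: False, y: False}
  {g: True, v: False, y: False}
  {v: False, g: False, y: False}
  {y: True, v: True, g: True}
  {y: True, v: True, g: False}
  {y: True, g: True, v: False}


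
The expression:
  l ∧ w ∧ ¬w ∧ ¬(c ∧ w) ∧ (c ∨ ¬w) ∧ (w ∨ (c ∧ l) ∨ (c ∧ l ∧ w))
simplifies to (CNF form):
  False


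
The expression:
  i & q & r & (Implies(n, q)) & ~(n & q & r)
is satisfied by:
  {r: True, i: True, q: True, n: False}


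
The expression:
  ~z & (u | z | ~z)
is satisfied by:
  {z: False}


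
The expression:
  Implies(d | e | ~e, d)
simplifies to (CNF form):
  d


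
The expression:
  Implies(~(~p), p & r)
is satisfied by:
  {r: True, p: False}
  {p: False, r: False}
  {p: True, r: True}


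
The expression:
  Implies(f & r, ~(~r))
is always true.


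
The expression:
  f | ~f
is always true.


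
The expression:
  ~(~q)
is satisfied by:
  {q: True}


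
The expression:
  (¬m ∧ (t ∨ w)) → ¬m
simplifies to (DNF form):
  True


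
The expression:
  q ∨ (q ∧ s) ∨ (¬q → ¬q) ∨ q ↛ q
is always true.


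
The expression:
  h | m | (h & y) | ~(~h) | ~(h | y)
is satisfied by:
  {m: True, h: True, y: False}
  {m: True, h: False, y: False}
  {h: True, m: False, y: False}
  {m: False, h: False, y: False}
  {y: True, m: True, h: True}
  {y: True, m: True, h: False}
  {y: True, h: True, m: False}


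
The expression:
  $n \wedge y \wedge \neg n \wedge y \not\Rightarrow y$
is never true.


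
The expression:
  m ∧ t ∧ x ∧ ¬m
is never true.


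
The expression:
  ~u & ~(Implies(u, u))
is never true.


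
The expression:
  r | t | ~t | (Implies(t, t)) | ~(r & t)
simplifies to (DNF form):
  True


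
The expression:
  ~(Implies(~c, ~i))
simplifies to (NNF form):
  i & ~c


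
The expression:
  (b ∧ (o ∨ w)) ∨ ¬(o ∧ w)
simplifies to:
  b ∨ ¬o ∨ ¬w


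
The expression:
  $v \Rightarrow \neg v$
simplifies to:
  $\neg v$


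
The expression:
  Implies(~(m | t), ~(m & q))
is always true.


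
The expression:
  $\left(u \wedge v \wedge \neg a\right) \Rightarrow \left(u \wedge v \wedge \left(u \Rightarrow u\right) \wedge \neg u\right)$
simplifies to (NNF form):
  $a \vee \neg u \vee \neg v$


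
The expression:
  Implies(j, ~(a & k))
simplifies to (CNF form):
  ~a | ~j | ~k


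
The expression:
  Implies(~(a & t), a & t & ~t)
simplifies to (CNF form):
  a & t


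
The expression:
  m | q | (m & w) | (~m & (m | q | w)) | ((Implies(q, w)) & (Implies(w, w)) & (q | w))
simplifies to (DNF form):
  m | q | w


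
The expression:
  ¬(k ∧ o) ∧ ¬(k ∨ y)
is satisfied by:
  {y: False, k: False}


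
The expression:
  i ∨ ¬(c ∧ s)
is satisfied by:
  {i: True, s: False, c: False}
  {s: False, c: False, i: False}
  {i: True, c: True, s: False}
  {c: True, s: False, i: False}
  {i: True, s: True, c: False}
  {s: True, i: False, c: False}
  {i: True, c: True, s: True}


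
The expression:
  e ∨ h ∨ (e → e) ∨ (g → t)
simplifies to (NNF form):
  True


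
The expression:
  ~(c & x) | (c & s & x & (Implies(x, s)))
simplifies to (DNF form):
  s | ~c | ~x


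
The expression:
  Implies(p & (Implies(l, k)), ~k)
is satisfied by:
  {p: False, k: False}
  {k: True, p: False}
  {p: True, k: False}


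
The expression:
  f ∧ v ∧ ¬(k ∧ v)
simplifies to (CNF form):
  f ∧ v ∧ ¬k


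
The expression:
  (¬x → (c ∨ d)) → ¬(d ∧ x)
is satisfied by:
  {d: False, x: False}
  {x: True, d: False}
  {d: True, x: False}


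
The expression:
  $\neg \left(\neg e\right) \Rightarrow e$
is always true.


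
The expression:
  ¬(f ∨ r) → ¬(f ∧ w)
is always true.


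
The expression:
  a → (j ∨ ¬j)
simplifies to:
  True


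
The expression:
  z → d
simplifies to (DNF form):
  d ∨ ¬z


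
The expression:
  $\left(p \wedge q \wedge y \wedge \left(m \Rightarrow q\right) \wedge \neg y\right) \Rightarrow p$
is always true.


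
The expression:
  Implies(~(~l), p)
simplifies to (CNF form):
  p | ~l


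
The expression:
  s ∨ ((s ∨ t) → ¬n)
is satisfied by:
  {s: True, t: False, n: False}
  {s: False, t: False, n: False}
  {n: True, s: True, t: False}
  {n: True, s: False, t: False}
  {t: True, s: True, n: False}
  {t: True, s: False, n: False}
  {t: True, n: True, s: True}


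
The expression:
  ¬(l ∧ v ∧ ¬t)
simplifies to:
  t ∨ ¬l ∨ ¬v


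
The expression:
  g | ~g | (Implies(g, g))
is always true.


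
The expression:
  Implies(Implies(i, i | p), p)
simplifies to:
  p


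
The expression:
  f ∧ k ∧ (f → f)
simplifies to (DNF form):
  f ∧ k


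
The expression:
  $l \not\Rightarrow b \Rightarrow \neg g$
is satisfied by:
  {b: True, l: False, g: False}
  {l: False, g: False, b: False}
  {g: True, b: True, l: False}
  {g: True, l: False, b: False}
  {b: True, l: True, g: False}
  {l: True, b: False, g: False}
  {g: True, l: True, b: True}


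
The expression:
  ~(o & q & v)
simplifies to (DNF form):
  ~o | ~q | ~v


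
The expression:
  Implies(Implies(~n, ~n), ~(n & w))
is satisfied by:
  {w: False, n: False}
  {n: True, w: False}
  {w: True, n: False}


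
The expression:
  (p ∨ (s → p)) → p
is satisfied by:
  {p: True, s: True}
  {p: True, s: False}
  {s: True, p: False}


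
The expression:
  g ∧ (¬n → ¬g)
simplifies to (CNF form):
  g ∧ n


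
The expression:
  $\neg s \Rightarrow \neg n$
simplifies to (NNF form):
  $s \vee \neg n$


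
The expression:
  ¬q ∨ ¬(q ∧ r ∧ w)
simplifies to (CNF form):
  ¬q ∨ ¬r ∨ ¬w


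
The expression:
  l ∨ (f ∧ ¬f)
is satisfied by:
  {l: True}


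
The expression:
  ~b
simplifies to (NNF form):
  ~b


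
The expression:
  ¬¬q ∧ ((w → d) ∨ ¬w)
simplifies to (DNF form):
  (d ∧ q) ∨ (q ∧ ¬w)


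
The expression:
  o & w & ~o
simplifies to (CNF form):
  False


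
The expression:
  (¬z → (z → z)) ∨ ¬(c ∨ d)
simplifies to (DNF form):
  True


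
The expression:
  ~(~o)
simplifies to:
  o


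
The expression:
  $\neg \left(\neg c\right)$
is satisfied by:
  {c: True}


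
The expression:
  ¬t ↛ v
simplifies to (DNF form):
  ¬t ∧ ¬v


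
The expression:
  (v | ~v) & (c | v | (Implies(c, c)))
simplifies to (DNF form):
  True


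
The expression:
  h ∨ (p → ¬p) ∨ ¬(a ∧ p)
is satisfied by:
  {h: True, p: False, a: False}
  {p: False, a: False, h: False}
  {a: True, h: True, p: False}
  {a: True, p: False, h: False}
  {h: True, p: True, a: False}
  {p: True, h: False, a: False}
  {a: True, p: True, h: True}


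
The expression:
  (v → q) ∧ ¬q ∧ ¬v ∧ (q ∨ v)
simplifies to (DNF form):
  False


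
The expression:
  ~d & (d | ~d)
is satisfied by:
  {d: False}


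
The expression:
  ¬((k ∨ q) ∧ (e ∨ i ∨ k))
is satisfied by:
  {i: False, e: False, k: False, q: False}
  {e: True, q: False, i: False, k: False}
  {i: True, q: False, e: False, k: False}
  {e: True, i: True, q: False, k: False}
  {q: True, i: False, e: False, k: False}


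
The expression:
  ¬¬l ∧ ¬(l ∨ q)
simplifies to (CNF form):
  False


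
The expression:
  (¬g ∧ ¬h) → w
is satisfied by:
  {h: True, g: True, w: True}
  {h: True, g: True, w: False}
  {h: True, w: True, g: False}
  {h: True, w: False, g: False}
  {g: True, w: True, h: False}
  {g: True, w: False, h: False}
  {w: True, g: False, h: False}


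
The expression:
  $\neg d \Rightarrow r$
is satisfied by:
  {r: True, d: True}
  {r: True, d: False}
  {d: True, r: False}


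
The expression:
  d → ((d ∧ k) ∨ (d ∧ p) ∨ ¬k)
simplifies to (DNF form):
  True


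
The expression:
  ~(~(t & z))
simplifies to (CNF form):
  t & z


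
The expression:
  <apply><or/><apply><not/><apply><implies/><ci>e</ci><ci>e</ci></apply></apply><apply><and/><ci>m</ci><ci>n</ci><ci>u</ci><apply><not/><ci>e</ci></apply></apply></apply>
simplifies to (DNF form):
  <apply><and/><ci>m</ci><ci>n</ci><ci>u</ci><apply><not/><ci>e</ci></apply></apply>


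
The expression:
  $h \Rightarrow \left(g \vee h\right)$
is always true.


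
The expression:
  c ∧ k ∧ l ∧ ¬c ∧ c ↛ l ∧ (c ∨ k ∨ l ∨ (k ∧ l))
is never true.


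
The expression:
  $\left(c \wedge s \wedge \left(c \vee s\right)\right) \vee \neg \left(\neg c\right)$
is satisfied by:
  {c: True}


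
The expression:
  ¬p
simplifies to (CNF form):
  ¬p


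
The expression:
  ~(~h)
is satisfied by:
  {h: True}


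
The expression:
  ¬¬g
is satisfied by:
  {g: True}


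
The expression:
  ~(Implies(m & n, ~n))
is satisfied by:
  {m: True, n: True}


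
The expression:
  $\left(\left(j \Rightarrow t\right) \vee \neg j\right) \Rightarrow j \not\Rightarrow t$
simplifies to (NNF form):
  $j \wedge \neg t$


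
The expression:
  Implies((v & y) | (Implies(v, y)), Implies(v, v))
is always true.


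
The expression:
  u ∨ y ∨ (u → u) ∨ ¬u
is always true.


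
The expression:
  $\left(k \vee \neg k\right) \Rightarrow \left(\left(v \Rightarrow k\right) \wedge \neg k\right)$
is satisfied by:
  {v: False, k: False}


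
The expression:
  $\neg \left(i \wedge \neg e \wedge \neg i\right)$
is always true.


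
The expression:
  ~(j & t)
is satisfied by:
  {t: False, j: False}
  {j: True, t: False}
  {t: True, j: False}


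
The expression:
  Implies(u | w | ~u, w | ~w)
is always true.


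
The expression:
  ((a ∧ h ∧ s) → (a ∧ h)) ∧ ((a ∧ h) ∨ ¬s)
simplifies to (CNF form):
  (a ∨ ¬s) ∧ (h ∨ ¬s)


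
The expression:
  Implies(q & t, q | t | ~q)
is always true.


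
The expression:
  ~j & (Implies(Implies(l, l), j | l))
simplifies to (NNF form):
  l & ~j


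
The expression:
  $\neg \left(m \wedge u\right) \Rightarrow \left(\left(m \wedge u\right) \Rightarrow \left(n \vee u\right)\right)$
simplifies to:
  $\text{True}$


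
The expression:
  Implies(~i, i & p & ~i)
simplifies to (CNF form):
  i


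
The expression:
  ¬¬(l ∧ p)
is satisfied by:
  {p: True, l: True}


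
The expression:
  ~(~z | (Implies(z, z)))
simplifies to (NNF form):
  False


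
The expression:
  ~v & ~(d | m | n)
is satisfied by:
  {n: False, v: False, d: False, m: False}


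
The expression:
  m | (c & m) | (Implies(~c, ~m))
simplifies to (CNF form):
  True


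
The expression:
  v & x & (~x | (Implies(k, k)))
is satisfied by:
  {x: True, v: True}


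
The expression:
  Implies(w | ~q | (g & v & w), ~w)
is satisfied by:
  {w: False}


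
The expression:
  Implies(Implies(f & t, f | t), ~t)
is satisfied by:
  {t: False}


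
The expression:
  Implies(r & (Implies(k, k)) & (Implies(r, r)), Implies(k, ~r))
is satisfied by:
  {k: False, r: False}
  {r: True, k: False}
  {k: True, r: False}


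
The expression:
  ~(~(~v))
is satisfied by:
  {v: False}


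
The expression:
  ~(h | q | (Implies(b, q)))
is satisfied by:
  {b: True, q: False, h: False}


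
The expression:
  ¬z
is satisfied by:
  {z: False}


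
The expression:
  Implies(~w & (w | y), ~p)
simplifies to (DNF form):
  w | ~p | ~y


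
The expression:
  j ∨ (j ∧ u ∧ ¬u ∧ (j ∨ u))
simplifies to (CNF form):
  j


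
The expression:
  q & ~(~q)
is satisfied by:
  {q: True}


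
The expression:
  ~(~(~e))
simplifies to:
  ~e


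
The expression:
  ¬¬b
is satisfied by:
  {b: True}


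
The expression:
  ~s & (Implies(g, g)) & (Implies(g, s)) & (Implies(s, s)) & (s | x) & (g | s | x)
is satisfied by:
  {x: True, g: False, s: False}


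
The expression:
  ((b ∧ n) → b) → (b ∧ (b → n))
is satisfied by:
  {b: True, n: True}


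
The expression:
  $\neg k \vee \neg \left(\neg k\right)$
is always true.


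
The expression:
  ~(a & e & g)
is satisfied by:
  {g: False, e: False, a: False}
  {a: True, g: False, e: False}
  {e: True, g: False, a: False}
  {a: True, e: True, g: False}
  {g: True, a: False, e: False}
  {a: True, g: True, e: False}
  {e: True, g: True, a: False}


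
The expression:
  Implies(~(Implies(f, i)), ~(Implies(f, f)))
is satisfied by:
  {i: True, f: False}
  {f: False, i: False}
  {f: True, i: True}


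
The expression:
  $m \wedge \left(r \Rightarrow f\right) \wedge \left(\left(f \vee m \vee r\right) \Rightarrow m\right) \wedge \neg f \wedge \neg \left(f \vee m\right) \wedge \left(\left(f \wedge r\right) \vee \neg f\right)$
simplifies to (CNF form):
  $\text{False}$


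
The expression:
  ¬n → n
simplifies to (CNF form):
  n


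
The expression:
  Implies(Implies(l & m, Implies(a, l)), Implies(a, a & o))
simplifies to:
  o | ~a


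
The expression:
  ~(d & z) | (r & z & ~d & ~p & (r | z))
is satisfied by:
  {z: False, d: False}
  {d: True, z: False}
  {z: True, d: False}


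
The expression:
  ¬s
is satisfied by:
  {s: False}


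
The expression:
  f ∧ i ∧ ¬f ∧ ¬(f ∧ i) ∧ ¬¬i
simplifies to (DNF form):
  False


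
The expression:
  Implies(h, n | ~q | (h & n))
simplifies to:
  n | ~h | ~q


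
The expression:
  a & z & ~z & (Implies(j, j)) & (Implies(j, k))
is never true.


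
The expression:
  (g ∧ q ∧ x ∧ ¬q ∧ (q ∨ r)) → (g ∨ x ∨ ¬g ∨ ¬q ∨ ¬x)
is always true.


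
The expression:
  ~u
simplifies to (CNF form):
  ~u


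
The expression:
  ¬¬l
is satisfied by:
  {l: True}


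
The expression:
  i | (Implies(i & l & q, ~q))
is always true.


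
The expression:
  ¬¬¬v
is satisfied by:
  {v: False}


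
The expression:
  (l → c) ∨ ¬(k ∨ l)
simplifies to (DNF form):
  c ∨ ¬l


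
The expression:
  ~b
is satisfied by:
  {b: False}


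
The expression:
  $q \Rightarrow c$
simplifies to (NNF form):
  $c \vee \neg q$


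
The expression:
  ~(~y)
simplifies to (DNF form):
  y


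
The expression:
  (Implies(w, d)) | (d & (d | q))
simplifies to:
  d | ~w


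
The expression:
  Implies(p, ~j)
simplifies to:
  ~j | ~p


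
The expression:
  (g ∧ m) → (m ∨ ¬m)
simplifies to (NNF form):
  True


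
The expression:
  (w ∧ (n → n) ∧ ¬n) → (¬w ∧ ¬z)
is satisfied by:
  {n: True, w: False}
  {w: False, n: False}
  {w: True, n: True}


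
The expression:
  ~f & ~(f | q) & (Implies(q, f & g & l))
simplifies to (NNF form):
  ~f & ~q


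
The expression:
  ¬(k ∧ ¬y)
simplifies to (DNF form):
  y ∨ ¬k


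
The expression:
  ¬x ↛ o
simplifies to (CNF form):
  o ∨ ¬x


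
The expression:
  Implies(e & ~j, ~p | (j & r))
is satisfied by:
  {j: True, p: False, e: False}
  {p: False, e: False, j: False}
  {j: True, e: True, p: False}
  {e: True, p: False, j: False}
  {j: True, p: True, e: False}
  {p: True, j: False, e: False}
  {j: True, e: True, p: True}


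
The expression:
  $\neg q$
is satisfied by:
  {q: False}


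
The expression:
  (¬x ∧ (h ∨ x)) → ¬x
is always true.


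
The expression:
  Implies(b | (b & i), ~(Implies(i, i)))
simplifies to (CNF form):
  ~b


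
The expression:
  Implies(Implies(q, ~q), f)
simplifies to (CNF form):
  f | q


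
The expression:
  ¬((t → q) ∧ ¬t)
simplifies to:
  t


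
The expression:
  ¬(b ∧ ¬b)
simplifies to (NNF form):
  True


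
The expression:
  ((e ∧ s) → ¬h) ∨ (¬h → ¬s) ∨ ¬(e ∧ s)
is always true.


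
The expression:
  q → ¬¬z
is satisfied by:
  {z: True, q: False}
  {q: False, z: False}
  {q: True, z: True}


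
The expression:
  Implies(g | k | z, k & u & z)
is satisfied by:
  {u: True, g: False, z: False, k: False}
  {u: False, g: False, z: False, k: False}
  {k: True, z: True, u: True, g: False}
  {k: True, z: True, g: True, u: True}


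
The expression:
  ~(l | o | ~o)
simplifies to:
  False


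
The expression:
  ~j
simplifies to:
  ~j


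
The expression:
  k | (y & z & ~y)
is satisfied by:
  {k: True}


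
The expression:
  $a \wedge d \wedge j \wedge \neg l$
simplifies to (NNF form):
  $a \wedge d \wedge j \wedge \neg l$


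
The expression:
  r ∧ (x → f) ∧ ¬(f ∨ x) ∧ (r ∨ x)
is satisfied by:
  {r: True, x: False, f: False}


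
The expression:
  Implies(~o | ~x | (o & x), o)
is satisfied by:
  {o: True}


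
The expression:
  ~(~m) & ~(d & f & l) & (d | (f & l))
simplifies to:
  m & (d | f) & (d | l) & (~d | ~f | ~l)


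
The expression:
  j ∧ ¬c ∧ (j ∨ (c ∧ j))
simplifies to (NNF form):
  j ∧ ¬c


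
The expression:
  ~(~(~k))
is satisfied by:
  {k: False}


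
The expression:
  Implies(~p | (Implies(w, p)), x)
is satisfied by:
  {x: True}


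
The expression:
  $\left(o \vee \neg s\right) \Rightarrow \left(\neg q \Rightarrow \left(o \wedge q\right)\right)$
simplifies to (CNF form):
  $\left(q \vee s\right) \wedge \left(q \vee \neg o\right)$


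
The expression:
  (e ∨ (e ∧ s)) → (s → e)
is always true.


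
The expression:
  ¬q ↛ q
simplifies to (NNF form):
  True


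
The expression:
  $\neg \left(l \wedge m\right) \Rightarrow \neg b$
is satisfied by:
  {m: True, l: True, b: False}
  {m: True, l: False, b: False}
  {l: True, m: False, b: False}
  {m: False, l: False, b: False}
  {b: True, m: True, l: True}


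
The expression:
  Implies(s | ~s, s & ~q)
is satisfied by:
  {s: True, q: False}


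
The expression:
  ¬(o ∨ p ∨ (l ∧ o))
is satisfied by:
  {o: False, p: False}


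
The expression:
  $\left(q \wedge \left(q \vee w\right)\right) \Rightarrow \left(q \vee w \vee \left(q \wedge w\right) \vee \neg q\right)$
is always true.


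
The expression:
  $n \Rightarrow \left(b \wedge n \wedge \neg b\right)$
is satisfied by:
  {n: False}


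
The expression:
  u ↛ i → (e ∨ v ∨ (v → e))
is always true.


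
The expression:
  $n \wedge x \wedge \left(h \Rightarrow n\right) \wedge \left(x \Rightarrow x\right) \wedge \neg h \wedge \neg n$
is never true.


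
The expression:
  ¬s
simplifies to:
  ¬s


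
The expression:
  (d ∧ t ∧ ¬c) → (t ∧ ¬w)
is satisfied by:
  {c: True, w: False, t: False, d: False}
  {c: False, w: False, t: False, d: False}
  {c: True, d: True, w: False, t: False}
  {d: True, c: False, w: False, t: False}
  {c: True, t: True, d: False, w: False}
  {t: True, d: False, w: False, c: False}
  {c: True, d: True, t: True, w: False}
  {d: True, t: True, c: False, w: False}
  {c: True, w: True, d: False, t: False}
  {w: True, d: False, t: False, c: False}
  {c: True, d: True, w: True, t: False}
  {d: True, w: True, c: False, t: False}
  {c: True, t: True, w: True, d: False}
  {t: True, w: True, d: False, c: False}
  {c: True, d: True, t: True, w: True}


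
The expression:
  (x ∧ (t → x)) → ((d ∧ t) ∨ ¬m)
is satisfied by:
  {t: True, d: True, m: False, x: False}
  {t: True, d: False, m: False, x: False}
  {d: True, t: False, m: False, x: False}
  {t: False, d: False, m: False, x: False}
  {x: True, t: True, d: True, m: False}
  {x: True, t: True, d: False, m: False}
  {x: True, d: True, t: False, m: False}
  {x: True, d: False, t: False, m: False}
  {t: True, m: True, d: True, x: False}
  {t: True, m: True, d: False, x: False}
  {m: True, d: True, t: False, x: False}
  {m: True, t: False, d: False, x: False}
  {x: True, t: True, m: True, d: True}


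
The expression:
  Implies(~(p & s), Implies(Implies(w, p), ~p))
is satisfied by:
  {s: True, p: False}
  {p: False, s: False}
  {p: True, s: True}


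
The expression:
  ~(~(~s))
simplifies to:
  ~s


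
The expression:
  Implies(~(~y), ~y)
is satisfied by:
  {y: False}


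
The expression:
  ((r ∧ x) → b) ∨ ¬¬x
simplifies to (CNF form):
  True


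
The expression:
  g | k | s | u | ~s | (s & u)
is always true.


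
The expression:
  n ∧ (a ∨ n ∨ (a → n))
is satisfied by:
  {n: True}


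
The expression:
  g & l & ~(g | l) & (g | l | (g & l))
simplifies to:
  False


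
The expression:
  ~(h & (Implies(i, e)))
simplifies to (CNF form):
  (i | ~h) & (~e | ~h)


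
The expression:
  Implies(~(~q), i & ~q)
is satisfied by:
  {q: False}


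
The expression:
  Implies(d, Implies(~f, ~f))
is always true.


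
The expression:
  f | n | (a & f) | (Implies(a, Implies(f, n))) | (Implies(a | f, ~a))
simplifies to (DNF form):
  True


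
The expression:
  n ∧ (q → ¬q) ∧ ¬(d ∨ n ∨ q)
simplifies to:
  False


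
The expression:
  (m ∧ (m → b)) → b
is always true.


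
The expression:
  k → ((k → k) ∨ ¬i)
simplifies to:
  True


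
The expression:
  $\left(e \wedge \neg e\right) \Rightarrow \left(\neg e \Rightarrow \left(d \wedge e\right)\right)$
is always true.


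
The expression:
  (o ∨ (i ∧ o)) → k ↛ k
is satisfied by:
  {o: False}


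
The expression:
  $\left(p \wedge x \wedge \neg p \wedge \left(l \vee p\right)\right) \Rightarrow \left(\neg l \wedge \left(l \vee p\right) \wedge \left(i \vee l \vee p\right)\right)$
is always true.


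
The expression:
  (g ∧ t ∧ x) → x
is always true.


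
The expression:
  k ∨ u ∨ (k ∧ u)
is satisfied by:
  {k: True, u: True}
  {k: True, u: False}
  {u: True, k: False}


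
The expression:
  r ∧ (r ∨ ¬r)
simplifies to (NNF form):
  r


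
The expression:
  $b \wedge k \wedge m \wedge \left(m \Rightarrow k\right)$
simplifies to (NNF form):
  $b \wedge k \wedge m$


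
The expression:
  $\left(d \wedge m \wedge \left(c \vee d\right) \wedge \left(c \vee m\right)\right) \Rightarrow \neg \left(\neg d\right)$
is always true.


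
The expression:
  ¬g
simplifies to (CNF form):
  ¬g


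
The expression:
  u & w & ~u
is never true.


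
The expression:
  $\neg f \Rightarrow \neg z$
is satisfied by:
  {f: True, z: False}
  {z: False, f: False}
  {z: True, f: True}


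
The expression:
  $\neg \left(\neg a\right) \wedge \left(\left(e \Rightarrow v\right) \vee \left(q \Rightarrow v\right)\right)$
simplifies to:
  $a \wedge \left(v \vee \neg e \vee \neg q\right)$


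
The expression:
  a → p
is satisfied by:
  {p: True, a: False}
  {a: False, p: False}
  {a: True, p: True}


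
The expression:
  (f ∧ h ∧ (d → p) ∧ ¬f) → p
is always true.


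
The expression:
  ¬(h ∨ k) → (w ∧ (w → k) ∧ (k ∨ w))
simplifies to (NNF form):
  h ∨ k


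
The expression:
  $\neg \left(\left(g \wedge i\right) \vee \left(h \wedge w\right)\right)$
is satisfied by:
  {g: False, h: False, i: False, w: False}
  {w: True, g: False, h: False, i: False}
  {i: True, g: False, h: False, w: False}
  {w: True, i: True, g: False, h: False}
  {h: True, i: False, g: False, w: False}
  {i: True, h: True, g: False, w: False}
  {g: True, i: False, h: False, w: False}
  {w: True, g: True, i: False, h: False}
  {h: True, g: True, i: False, w: False}


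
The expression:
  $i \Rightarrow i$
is always true.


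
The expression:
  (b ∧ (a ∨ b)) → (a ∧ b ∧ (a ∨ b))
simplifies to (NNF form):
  a ∨ ¬b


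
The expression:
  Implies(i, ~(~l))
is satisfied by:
  {l: True, i: False}
  {i: False, l: False}
  {i: True, l: True}


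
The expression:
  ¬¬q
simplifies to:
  q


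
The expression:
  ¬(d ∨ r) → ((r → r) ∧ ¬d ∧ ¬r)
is always true.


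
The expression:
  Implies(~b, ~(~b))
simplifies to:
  b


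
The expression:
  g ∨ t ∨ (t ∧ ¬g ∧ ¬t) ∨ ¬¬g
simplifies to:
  g ∨ t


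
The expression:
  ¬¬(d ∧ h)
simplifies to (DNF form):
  d ∧ h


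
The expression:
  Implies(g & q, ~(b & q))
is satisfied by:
  {g: False, q: False, b: False}
  {b: True, g: False, q: False}
  {q: True, g: False, b: False}
  {b: True, q: True, g: False}
  {g: True, b: False, q: False}
  {b: True, g: True, q: False}
  {q: True, g: True, b: False}


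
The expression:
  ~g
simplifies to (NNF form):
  ~g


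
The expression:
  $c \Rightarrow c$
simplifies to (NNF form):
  $\text{True}$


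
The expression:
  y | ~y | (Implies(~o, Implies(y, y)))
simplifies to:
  True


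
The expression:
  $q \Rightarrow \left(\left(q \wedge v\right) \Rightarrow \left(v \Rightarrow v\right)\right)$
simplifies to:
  $\text{True}$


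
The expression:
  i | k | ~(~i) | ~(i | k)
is always true.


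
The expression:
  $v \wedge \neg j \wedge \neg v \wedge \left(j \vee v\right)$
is never true.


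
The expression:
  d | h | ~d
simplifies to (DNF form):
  True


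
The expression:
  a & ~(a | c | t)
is never true.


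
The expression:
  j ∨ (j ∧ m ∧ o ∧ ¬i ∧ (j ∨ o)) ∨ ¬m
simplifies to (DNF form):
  j ∨ ¬m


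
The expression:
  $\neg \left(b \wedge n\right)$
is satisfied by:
  {n: False, b: False}
  {b: True, n: False}
  {n: True, b: False}


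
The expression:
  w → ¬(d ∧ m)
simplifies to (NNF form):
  ¬d ∨ ¬m ∨ ¬w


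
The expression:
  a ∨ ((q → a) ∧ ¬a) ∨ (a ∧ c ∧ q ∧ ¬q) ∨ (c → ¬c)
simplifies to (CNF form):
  a ∨ ¬c ∨ ¬q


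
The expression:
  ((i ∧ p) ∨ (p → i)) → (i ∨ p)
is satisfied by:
  {i: True, p: True}
  {i: True, p: False}
  {p: True, i: False}


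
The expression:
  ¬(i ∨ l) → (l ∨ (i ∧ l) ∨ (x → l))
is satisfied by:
  {i: True, l: True, x: False}
  {i: True, l: False, x: False}
  {l: True, i: False, x: False}
  {i: False, l: False, x: False}
  {i: True, x: True, l: True}
  {i: True, x: True, l: False}
  {x: True, l: True, i: False}


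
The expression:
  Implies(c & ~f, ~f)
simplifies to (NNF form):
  True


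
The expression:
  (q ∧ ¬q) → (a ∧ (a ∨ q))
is always true.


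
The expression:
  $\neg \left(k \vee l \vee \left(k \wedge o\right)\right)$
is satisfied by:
  {l: False, k: False}


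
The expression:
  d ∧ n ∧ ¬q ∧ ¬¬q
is never true.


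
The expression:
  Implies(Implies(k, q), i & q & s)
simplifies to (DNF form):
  (k & ~q) | (q & ~q) | (i & k & s) | (i & q & s) | (i & k & ~q) | (i & q & ~q) | (k & s & ~q) | (q & s & ~q)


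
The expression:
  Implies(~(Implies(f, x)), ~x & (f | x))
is always true.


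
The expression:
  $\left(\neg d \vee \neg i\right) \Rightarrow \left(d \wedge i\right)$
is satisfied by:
  {i: True, d: True}


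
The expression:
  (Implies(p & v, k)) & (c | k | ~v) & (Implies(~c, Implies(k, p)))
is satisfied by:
  {c: True, v: False, p: False, k: False}
  {c: False, v: False, p: False, k: False}
  {k: True, c: True, v: False, p: False}
  {p: True, c: True, v: False, k: False}
  {p: True, c: False, v: False, k: False}
  {k: True, p: True, c: True, v: False}
  {k: True, p: True, c: False, v: False}
  {v: True, c: True, k: False, p: False}
  {k: True, v: True, c: True, p: False}
  {k: True, p: True, v: True, c: True}
  {k: True, p: True, v: True, c: False}


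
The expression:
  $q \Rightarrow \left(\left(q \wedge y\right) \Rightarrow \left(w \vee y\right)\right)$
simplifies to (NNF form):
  $\text{True}$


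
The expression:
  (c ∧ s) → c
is always true.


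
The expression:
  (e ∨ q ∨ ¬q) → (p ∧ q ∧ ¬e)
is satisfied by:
  {p: True, q: True, e: False}


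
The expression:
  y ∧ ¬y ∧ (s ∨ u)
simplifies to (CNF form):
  False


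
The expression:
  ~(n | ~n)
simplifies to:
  False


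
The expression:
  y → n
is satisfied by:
  {n: True, y: False}
  {y: False, n: False}
  {y: True, n: True}


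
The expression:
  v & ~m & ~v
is never true.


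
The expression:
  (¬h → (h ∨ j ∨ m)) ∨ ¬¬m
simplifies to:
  h ∨ j ∨ m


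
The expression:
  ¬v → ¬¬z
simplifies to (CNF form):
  v ∨ z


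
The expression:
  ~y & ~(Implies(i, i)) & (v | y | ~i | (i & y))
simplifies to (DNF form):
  False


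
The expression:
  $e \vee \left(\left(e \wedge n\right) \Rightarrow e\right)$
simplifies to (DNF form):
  $\text{True}$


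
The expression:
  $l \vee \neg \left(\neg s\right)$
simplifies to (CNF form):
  $l \vee s$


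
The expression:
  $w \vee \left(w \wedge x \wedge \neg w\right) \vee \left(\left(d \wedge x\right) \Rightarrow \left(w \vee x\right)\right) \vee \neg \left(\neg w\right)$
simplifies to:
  $\text{True}$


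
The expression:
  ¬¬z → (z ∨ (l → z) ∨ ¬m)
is always true.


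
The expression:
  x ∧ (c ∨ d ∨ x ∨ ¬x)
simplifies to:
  x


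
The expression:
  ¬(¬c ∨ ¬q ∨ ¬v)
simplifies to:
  c ∧ q ∧ v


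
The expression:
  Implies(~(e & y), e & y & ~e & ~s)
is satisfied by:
  {e: True, y: True}


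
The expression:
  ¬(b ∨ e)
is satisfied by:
  {e: False, b: False}


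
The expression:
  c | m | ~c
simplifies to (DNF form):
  True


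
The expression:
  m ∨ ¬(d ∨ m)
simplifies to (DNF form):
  m ∨ ¬d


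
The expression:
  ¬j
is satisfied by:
  {j: False}


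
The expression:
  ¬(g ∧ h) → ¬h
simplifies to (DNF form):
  g ∨ ¬h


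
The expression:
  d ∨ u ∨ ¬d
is always true.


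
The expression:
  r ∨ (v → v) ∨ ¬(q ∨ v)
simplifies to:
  True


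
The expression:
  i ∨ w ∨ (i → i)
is always true.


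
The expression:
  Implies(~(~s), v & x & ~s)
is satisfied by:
  {s: False}


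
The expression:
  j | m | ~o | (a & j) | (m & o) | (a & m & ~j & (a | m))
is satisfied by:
  {m: True, j: True, o: False}
  {m: True, j: False, o: False}
  {j: True, m: False, o: False}
  {m: False, j: False, o: False}
  {o: True, m: True, j: True}
  {o: True, m: True, j: False}
  {o: True, j: True, m: False}


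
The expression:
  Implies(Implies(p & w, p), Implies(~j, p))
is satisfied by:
  {p: True, j: True}
  {p: True, j: False}
  {j: True, p: False}


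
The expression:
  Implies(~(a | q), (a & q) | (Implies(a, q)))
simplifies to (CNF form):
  True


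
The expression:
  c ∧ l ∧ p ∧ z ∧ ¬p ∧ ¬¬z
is never true.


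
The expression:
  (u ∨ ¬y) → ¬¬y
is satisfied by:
  {y: True}


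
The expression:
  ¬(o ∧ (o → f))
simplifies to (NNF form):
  ¬f ∨ ¬o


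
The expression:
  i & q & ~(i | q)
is never true.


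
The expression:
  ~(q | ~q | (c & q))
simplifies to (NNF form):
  False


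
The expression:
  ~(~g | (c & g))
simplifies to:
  g & ~c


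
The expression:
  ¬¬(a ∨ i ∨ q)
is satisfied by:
  {i: True, a: True, q: True}
  {i: True, a: True, q: False}
  {i: True, q: True, a: False}
  {i: True, q: False, a: False}
  {a: True, q: True, i: False}
  {a: True, q: False, i: False}
  {q: True, a: False, i: False}


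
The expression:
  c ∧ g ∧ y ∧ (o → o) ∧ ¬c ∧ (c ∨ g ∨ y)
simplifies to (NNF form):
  False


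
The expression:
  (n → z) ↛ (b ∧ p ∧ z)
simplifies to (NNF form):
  (z ∧ ¬b) ∨ (z ∧ ¬p) ∨ (¬n ∧ ¬z)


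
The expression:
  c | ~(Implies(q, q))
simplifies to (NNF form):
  c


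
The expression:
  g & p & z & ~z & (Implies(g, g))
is never true.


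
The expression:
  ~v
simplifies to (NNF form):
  ~v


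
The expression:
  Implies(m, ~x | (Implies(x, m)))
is always true.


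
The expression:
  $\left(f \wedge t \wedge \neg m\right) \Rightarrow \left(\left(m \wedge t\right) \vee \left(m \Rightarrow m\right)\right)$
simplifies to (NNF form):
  $\text{True}$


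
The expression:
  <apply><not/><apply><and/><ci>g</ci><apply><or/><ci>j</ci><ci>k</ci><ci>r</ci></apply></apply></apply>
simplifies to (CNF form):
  <apply><and/><apply><or/><apply><not/><ci>g</ci></apply><apply><not/><ci>j</ci></apply></apply><apply><or/><apply><not/><ci>g</ci></apply><apply><not/><ci>k</ci></apply></apply><apply><or/><apply><not/><ci>g</ci></apply><apply><not/><ci>r</ci></apply></apply></apply>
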